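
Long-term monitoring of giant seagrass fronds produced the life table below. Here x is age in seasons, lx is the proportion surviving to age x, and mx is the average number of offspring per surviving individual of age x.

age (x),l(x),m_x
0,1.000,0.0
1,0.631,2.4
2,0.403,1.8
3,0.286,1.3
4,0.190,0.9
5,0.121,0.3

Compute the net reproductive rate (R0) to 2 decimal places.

2.82

lx·mx by age: 0, 1.5144, 0.7254, 0.3718, 0.171, 0.0363
R0 = Σ lx·mx = 2.8189 → 2.82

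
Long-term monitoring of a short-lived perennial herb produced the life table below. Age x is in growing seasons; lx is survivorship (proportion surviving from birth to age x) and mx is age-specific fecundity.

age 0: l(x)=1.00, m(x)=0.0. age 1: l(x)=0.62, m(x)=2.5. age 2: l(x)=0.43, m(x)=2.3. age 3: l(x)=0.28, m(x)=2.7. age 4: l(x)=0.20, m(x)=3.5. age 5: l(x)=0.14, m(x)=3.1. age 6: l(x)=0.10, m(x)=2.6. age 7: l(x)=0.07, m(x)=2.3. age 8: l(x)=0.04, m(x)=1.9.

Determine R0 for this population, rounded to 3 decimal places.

4.926

lx·mx by age: 0, 1.55, 0.989, 0.756, 0.7, 0.434, 0.26, 0.161, 0.076
R0 = Σ lx·mx = 4.926 → 4.926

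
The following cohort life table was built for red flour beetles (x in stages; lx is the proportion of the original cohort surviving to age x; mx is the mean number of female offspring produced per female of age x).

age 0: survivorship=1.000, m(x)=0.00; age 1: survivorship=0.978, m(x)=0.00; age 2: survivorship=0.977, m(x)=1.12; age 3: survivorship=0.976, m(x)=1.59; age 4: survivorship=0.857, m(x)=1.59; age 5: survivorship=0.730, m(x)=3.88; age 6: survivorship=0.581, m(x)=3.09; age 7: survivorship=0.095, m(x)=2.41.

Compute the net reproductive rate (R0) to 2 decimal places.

lx·mx by age: 0, 0, 1.09424, 1.55184, 1.36263, 2.8324, 1.79529, 0.22895
R0 = Σ lx·mx = 8.86535 → 8.87

8.87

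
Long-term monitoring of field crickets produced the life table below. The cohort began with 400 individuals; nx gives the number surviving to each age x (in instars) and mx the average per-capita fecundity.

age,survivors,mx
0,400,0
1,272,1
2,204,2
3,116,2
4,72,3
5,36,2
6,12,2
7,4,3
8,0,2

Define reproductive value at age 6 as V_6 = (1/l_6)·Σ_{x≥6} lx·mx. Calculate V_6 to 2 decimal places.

lx = nx/n0 = nx/400: 1, 0.68, 0.51, 0.29, 0.18, 0.09, 0.03, 0.01, 0
lx·mx for x ≥ 6: 0.06, 0.03, 0 → sum = 0.09
V_6 = 0.09 / l_6 = 0.09 / 0.03 = 3 → 3.00

3.00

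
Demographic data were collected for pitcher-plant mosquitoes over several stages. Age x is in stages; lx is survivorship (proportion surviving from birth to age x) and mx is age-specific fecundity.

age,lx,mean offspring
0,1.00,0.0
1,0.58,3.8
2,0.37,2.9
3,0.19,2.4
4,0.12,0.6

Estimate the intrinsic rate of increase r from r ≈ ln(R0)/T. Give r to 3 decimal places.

0.847

R0 = Σ lx·mx = 0 + 2.204 + 1.073 + 0.456 + 0.072 = 3.805
Σ x·lx·mx = 6.006; T = 6.006/3.805 = 1.57845…
r ≈ ln(R0)/T = ln(3.805)/1.57845… = 0.8466… → 0.847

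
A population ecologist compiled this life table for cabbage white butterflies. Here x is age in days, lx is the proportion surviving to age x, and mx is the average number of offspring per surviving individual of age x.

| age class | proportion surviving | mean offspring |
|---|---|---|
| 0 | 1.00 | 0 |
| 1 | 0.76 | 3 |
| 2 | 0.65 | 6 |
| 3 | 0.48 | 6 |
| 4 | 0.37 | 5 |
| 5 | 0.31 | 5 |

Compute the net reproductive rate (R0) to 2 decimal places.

12.46

lx·mx by age: 0, 2.28, 3.9, 2.88, 1.85, 1.55
R0 = Σ lx·mx = 12.46 → 12.46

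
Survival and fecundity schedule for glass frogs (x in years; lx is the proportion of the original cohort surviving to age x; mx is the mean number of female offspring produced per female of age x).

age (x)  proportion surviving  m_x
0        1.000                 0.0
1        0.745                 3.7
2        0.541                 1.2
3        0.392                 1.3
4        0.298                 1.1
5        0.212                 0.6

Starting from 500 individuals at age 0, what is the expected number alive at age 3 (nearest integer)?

196

Expected survivors = N0 · l_3 = 500 × 0.392 = 196 → 196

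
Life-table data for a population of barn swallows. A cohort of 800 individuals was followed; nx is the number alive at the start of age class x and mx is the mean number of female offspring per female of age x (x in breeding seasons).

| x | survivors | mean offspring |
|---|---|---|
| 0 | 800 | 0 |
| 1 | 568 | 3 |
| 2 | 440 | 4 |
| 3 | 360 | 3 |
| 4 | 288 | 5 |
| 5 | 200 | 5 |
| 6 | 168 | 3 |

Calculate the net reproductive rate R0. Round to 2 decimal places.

9.36

lx = nx/n0 = nx/800: 1, 0.71, 0.55, 0.45, 0.36, 0.25, 0.21
lx·mx by age: 0, 2.13, 2.2, 1.35, 1.8, 1.25, 0.63
R0 = Σ lx·mx = 9.36 → 9.36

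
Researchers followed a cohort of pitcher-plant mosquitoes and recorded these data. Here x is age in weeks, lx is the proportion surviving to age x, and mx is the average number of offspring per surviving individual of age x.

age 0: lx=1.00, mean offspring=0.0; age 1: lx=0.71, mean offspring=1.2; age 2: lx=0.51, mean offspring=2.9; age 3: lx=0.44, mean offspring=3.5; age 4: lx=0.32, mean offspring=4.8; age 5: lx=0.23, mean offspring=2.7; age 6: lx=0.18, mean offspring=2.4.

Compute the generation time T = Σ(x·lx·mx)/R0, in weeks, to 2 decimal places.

lx·mx: 0, 0.852, 1.479, 1.54, 1.536, 0.621, 0.432 → R0 = 6.46
x·lx·mx: 0, 0.852, 2.958, 4.62, 6.144, 3.105, 2.592 → Σ = 20.271
T = 20.271 / 6.46 = 3.137926… → 3.14

3.14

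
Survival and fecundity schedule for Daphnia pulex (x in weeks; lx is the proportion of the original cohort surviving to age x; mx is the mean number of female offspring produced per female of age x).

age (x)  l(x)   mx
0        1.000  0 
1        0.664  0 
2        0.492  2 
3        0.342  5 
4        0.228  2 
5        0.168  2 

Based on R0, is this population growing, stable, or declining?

R0 = Σ lx·mx = 0 + 0 + 0.984 + 1.71 + 0.456 + 0.336 = 3.486
R0 > 1, so the population is growing.

growing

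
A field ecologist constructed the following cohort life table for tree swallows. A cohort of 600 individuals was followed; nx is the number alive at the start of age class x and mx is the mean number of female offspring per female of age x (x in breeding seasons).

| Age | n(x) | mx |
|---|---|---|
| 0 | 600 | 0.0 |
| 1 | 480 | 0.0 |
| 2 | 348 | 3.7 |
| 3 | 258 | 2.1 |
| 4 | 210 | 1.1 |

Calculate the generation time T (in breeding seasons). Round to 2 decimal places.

lx = nx/n0 = nx/600: 1, 0.8, 0.58, 0.43, 0.35
lx·mx: 0, 0, 2.146, 0.903, 0.385 → R0 = 3.434
x·lx·mx: 0, 0, 4.292, 2.709, 1.54 → Σ = 8.541
T = 8.541 / 3.434 = 2.487187… → 2.49

2.49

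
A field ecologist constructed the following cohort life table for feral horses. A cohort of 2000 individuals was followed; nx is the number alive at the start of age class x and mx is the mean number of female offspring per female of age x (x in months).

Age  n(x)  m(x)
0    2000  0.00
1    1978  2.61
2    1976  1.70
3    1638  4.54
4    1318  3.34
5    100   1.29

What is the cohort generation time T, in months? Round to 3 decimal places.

lx = nx/n0 = nx/2000: 1, 0.989, 0.988, 0.819, 0.659, 0.05
lx·mx: 0, 2.58129, 1.6796, 3.71826, 2.20106, 0.0645 → R0 = 10.24471
x·lx·mx: 0, 2.58129, 3.3592, 11.15478, 8.80424, 0.3225 → Σ = 26.22201
T = 26.22201 / 10.24471 = 2.559566… → 2.560

2.560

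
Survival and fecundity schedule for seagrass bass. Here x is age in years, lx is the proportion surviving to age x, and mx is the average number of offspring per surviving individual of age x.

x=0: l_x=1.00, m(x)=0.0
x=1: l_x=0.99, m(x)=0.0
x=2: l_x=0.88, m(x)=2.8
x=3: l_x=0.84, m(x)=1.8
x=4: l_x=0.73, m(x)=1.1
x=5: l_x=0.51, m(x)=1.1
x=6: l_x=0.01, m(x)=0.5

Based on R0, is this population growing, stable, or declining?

growing

R0 = Σ lx·mx = 0 + 0 + 2.464 + 1.512 + 0.803 + 0.561 + 0.005 = 5.345
R0 > 1, so the population is growing.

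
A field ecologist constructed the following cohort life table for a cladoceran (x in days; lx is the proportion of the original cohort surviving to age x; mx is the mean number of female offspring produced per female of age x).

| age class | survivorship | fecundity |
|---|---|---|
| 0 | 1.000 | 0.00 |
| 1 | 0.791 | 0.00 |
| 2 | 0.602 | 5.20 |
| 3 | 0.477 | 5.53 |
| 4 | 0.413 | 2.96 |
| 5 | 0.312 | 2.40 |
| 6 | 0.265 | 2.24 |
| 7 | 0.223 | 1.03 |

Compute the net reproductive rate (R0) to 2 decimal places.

8.56

lx·mx by age: 0, 0, 3.1304, 2.63781, 1.22248, 0.7488, 0.5936, 0.22969
R0 = Σ lx·mx = 8.56278 → 8.56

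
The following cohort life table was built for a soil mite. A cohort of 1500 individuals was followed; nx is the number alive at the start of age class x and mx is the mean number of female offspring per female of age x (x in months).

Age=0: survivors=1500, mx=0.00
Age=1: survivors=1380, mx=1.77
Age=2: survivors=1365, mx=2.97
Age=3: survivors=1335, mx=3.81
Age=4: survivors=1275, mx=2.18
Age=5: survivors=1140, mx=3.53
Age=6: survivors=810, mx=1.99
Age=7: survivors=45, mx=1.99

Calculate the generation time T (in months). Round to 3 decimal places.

lx = nx/n0 = nx/1500: 1, 0.92, 0.91, 0.89, 0.85, 0.76, 0.54, 0.03
lx·mx: 0, 1.6284, 2.7027, 3.3909, 1.853, 2.6828, 1.0746, 0.0597 → R0 = 13.3921
x·lx·mx: 0, 1.6284, 5.4054, 10.1727, 7.412, 13.414, 6.4476, 0.4179 → Σ = 44.898
T = 44.898 / 13.3921 = 3.352574… → 3.353

3.353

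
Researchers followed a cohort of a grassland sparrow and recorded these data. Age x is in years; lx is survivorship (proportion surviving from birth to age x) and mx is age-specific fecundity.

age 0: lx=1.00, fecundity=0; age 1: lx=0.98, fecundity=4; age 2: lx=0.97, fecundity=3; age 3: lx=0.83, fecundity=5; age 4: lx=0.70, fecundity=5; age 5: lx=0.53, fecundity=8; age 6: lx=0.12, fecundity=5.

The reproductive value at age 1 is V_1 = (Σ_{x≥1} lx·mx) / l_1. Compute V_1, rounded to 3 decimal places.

lx·mx for x ≥ 1: 3.92, 2.91, 4.15, 3.5, 4.24, 0.6 → sum = 19.32
V_1 = 19.32 / l_1 = 19.32 / 0.98 = 19.714286… → 19.714

19.714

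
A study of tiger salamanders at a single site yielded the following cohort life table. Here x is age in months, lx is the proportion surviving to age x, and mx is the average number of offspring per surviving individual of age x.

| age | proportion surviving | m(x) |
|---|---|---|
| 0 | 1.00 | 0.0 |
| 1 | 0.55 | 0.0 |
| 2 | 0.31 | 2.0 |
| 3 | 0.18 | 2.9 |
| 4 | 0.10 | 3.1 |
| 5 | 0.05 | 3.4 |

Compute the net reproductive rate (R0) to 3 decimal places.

lx·mx by age: 0, 0, 0.62, 0.522, 0.31, 0.17
R0 = Σ lx·mx = 1.622 → 1.622

1.622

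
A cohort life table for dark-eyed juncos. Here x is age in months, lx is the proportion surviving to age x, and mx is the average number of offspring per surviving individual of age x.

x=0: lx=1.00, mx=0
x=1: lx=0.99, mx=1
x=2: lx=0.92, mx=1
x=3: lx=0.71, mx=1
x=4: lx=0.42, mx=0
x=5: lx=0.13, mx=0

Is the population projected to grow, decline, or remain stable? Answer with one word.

R0 = Σ lx·mx = 0 + 0.99 + 0.92 + 0.71 + 0 + 0 = 2.62
R0 > 1, so the population is growing.

growing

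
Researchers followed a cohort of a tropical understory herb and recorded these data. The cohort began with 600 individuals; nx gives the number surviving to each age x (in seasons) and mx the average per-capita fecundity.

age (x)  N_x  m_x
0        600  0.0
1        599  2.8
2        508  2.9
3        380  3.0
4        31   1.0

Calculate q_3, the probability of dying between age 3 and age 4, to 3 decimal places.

lx = nx/n0 = nx/600: 1, 0.99833…, 0.84667…, 0.63333…, 0.05167…
q_3 = (l_3 − l_4) / l_3 = (0.633333… − 0.051667…) / 0.633333…
     = 0.581667… / 0.633333… = 0.918421… → 0.918

0.918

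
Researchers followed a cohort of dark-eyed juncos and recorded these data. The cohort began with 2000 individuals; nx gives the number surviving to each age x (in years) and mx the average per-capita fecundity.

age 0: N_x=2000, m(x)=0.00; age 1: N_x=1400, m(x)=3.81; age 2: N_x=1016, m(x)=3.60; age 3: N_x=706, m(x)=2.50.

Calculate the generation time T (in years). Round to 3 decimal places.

lx = nx/n0 = nx/2000: 1, 0.7, 0.508, 0.353
lx·mx: 0, 2.667, 1.8288, 0.8825 → R0 = 5.3783
x·lx·mx: 0, 2.667, 3.6576, 2.6475 → Σ = 8.9721
T = 8.9721 / 5.3783 = 1.668204… → 1.668

1.668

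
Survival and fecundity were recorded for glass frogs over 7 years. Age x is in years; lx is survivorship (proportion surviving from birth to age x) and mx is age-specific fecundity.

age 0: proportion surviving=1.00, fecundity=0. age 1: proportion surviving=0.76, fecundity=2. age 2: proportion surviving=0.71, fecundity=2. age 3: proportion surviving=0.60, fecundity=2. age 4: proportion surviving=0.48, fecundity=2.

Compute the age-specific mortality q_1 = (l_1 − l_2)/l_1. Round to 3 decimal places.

0.066

q_1 = (l_1 − l_2) / l_1 = (0.76 − 0.71) / 0.76
     = 0.05 / 0.76 = 0.065789… → 0.066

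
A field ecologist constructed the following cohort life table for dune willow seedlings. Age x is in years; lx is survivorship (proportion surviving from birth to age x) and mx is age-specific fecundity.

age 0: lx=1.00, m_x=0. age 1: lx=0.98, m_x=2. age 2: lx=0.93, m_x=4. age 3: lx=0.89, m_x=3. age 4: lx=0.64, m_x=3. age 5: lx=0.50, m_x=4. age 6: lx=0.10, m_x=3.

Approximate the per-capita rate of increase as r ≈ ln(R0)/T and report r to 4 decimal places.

R0 = Σ lx·mx = 0 + 1.96 + 3.72 + 2.67 + 1.92 + 2 + 0.3 = 12.57
Σ x·lx·mx = 36.89; T = 36.89/12.57 = 2.93477…
r ≈ ln(R0)/T = ln(12.57)/2.93477… = 0.862527… → 0.8625

0.8625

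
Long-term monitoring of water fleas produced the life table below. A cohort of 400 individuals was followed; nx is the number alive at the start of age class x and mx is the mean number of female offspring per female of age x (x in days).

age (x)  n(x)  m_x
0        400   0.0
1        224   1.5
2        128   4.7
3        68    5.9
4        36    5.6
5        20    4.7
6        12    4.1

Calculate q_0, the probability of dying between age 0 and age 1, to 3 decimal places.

0.440

lx = nx/n0 = nx/400: 1, 0.56, 0.32, 0.17, 0.09, 0.05, 0.03
q_0 = (l_0 − l_1) / l_0 = (1 − 0.56) / 1
     = 0.44 / 1 = 0.44 → 0.440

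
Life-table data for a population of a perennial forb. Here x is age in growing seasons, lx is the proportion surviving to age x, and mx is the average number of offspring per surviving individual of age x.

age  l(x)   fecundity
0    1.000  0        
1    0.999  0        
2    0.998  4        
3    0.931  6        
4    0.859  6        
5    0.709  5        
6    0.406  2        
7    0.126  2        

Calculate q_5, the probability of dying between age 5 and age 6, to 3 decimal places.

q_5 = (l_5 − l_6) / l_5 = (0.709 − 0.406) / 0.709
     = 0.303 / 0.709 = 0.427362… → 0.427

0.427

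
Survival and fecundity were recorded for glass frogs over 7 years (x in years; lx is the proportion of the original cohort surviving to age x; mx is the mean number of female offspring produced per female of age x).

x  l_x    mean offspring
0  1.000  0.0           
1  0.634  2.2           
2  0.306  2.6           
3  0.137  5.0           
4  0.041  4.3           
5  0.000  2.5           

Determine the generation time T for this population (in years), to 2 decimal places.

lx·mx: 0, 1.3948, 0.7956, 0.685, 0.1763, 0 → R0 = 3.0517
x·lx·mx: 0, 1.3948, 1.5912, 2.055, 0.7052, 0 → Σ = 5.7462
T = 5.7462 / 3.0517 = 1.88295… → 1.88

1.88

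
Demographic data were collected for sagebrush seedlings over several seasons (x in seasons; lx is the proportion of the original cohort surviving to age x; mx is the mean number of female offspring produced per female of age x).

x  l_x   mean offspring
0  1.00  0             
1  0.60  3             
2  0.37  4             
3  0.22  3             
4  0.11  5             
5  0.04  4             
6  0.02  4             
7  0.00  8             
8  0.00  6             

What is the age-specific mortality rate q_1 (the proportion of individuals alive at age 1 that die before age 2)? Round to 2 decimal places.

q_1 = (l_1 − l_2) / l_1 = (0.6 − 0.37) / 0.6
     = 0.23 / 0.6 = 0.383333… → 0.38

0.38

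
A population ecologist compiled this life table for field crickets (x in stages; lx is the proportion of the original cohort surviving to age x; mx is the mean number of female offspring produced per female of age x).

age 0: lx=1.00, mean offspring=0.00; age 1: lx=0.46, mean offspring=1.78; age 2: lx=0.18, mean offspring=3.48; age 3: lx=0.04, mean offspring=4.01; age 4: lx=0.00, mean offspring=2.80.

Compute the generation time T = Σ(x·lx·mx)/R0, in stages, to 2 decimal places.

1.59

lx·mx: 0, 0.8188, 0.6264, 0.1604, 0 → R0 = 1.6056
x·lx·mx: 0, 0.8188, 1.2528, 0.4812, 0 → Σ = 2.5528
T = 2.5528 / 1.6056 = 1.589935… → 1.59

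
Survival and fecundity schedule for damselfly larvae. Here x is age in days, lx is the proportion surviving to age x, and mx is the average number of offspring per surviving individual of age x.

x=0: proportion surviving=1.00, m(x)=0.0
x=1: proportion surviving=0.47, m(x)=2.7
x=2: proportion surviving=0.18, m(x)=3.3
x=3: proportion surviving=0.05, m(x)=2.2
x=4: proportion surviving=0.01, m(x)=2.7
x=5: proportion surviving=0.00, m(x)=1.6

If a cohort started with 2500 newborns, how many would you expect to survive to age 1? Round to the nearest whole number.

Expected survivors = N0 · l_1 = 2500 × 0.47 = 1175 → 1175

1175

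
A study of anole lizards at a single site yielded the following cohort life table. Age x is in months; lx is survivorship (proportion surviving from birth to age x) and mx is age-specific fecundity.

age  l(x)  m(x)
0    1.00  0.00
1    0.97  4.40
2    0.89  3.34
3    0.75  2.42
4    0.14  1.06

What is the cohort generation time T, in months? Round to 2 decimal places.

lx·mx: 0, 4.268, 2.9726, 1.815, 0.1484 → R0 = 9.204
x·lx·mx: 0, 4.268, 5.9452, 5.445, 0.5936 → Σ = 16.2518
T = 16.2518 / 9.204 = 1.765732… → 1.77

1.77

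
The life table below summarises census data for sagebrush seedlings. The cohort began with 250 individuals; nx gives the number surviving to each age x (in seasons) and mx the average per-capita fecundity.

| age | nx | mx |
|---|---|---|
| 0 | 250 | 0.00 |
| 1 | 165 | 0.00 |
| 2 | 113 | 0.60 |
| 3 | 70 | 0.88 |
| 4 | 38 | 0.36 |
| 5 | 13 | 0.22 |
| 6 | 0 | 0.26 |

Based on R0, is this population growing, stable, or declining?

lx = nx/n0 = nx/250: 1, 0.66, 0.452, 0.28, 0.152, 0.052, 0
R0 = Σ lx·mx = 0 + 0 + 0.2712 + 0.2464 + 0.05472 + 0.01144 + 0 = 0.58376
R0 < 1, so the population is declining.

declining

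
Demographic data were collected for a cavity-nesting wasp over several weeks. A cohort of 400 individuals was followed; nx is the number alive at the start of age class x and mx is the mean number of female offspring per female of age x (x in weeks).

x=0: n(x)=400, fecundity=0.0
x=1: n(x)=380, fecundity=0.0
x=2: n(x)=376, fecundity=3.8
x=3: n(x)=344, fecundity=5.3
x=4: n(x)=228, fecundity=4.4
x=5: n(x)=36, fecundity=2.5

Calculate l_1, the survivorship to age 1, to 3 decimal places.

l_1 = n_1/n_0 = 380/400 = 0.95 → 0.950

0.950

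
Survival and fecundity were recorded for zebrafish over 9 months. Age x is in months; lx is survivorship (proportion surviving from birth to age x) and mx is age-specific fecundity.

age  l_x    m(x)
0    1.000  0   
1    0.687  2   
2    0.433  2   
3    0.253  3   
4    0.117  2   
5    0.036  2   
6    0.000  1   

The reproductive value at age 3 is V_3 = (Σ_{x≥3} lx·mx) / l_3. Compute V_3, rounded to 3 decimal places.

lx·mx for x ≥ 3: 0.759, 0.234, 0.072, 0 → sum = 1.065
V_3 = 1.065 / l_3 = 1.065 / 0.253 = 4.209486… → 4.209

4.209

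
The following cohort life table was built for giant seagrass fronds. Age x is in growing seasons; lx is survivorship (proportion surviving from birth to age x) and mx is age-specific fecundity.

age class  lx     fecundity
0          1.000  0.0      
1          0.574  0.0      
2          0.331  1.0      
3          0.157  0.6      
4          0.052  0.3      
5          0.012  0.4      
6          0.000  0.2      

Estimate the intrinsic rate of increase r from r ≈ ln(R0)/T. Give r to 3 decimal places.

R0 = Σ lx·mx = 0 + 0 + 0.331 + 0.0942 + 0.0156 + 0.0048 + 0 = 0.4456
Σ x·lx·mx = 1.031; T = 1.031/0.4456 = 2.31373…
r ≈ ln(R0)/T = ln(0.4456)/2.31373… = -0.34936… → -0.349

-0.349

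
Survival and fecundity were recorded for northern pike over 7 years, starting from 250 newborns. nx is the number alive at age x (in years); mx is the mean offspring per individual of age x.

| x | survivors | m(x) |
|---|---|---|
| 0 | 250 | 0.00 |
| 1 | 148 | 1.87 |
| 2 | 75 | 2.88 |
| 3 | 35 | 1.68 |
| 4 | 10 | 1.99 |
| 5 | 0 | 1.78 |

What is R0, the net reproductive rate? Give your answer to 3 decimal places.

lx = nx/n0 = nx/250: 1, 0.592, 0.3, 0.14, 0.04, 0
lx·mx by age: 0, 1.10704, 0.864, 0.2352, 0.0796, 0
R0 = Σ lx·mx = 2.28584 → 2.286

2.286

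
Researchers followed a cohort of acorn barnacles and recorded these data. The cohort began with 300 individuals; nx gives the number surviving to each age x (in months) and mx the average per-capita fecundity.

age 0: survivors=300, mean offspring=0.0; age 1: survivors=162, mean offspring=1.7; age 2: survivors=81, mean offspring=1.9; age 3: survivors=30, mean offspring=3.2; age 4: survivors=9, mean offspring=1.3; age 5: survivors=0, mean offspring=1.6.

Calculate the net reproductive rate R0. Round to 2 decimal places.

1.79

lx = nx/n0 = nx/300: 1, 0.54, 0.27, 0.1, 0.03, 0
lx·mx by age: 0, 0.918, 0.513, 0.32, 0.039, 0
R0 = Σ lx·mx = 1.79 → 1.79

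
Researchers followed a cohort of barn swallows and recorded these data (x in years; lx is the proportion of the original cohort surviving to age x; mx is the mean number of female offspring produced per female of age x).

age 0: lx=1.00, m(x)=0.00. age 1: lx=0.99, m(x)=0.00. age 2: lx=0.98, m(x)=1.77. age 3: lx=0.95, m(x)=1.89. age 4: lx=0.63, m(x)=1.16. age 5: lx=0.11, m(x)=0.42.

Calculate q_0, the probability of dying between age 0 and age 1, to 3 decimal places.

0.010

q_0 = (l_0 − l_1) / l_0 = (1 − 0.99) / 1
     = 0.01 / 1 = 0.01 → 0.010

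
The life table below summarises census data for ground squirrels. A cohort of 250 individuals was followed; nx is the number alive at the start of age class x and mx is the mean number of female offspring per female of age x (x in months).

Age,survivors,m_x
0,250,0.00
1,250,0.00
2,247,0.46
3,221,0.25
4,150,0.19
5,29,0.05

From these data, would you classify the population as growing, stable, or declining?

declining

lx = nx/n0 = nx/250: 1, 1, 0.988, 0.884, 0.6, 0.116
R0 = Σ lx·mx = 0 + 0 + 0.45448 + 0.221 + 0.114 + 0.0058 = 0.79528
R0 < 1, so the population is declining.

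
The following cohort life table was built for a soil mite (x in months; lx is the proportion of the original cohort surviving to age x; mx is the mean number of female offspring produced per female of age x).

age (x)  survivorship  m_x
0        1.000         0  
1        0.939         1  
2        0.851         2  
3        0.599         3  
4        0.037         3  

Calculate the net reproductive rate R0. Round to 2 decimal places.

4.55

lx·mx by age: 0, 0.939, 1.702, 1.797, 0.111
R0 = Σ lx·mx = 4.549 → 4.55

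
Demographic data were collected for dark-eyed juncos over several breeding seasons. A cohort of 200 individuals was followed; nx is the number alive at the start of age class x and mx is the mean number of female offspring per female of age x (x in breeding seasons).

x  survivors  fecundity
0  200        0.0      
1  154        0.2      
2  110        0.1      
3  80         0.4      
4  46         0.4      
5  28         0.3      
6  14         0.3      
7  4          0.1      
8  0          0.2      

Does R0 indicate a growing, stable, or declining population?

lx = nx/n0 = nx/200: 1, 0.77, 0.55, 0.4, 0.23, 0.14, 0.07, 0.02, 0
R0 = Σ lx·mx = 0 + 0.154 + 0.055 + 0.16 + 0.092 + 0.042 + 0.021 + 0.002 + 0 = 0.526
R0 < 1, so the population is declining.

declining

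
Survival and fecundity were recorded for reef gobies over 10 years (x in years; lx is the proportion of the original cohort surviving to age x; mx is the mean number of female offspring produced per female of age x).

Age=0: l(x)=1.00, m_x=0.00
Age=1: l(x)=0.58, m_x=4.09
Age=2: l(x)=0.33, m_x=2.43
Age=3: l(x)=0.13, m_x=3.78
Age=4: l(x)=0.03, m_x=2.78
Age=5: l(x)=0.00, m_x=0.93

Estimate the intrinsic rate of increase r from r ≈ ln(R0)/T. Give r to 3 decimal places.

0.857

R0 = Σ lx·mx = 0 + 2.3722 + 0.8019 + 0.4914 + 0.0834 + 0 = 3.7489
Σ x·lx·mx = 5.7838; T = 5.7838/3.7489 = 1.5428…
r ≈ ln(R0)/T = ln(3.7489)/1.5428… = 0.85654… → 0.857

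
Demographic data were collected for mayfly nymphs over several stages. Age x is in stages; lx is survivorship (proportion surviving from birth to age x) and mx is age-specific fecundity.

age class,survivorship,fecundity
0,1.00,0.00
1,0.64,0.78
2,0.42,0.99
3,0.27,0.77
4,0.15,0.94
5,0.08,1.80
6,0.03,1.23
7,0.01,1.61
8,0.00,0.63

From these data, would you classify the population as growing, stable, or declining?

R0 = Σ lx·mx = 0 + 0.4992 + 0.4158 + 0.2079 + 0.141 + 0.144 + 0.0369 + 0.0161 + 0 = 1.4609
R0 > 1, so the population is growing.

growing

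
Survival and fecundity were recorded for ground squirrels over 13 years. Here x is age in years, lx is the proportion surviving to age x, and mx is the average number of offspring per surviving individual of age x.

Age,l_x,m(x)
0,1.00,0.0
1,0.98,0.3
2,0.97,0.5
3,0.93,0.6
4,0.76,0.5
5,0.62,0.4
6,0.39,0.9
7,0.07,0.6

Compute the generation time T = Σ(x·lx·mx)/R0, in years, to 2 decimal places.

lx·mx: 0, 0.294, 0.485, 0.558, 0.38, 0.248, 0.351, 0.042 → R0 = 2.358
x·lx·mx: 0, 0.294, 0.97, 1.674, 1.52, 1.24, 2.106, 0.294 → Σ = 8.098
T = 8.098 / 2.358 = 3.434266… → 3.43

3.43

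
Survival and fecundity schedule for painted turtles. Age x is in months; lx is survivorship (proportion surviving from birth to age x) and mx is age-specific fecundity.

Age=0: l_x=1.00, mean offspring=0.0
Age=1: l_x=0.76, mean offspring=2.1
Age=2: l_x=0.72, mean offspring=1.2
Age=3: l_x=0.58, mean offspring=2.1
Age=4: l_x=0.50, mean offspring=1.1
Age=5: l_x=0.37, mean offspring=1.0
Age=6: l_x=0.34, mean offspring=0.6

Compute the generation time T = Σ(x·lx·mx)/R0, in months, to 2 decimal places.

lx·mx: 0, 1.596, 0.864, 1.218, 0.55, 0.37, 0.204 → R0 = 4.802
x·lx·mx: 0, 1.596, 1.728, 3.654, 2.2, 1.85, 1.224 → Σ = 12.252
T = 12.252 / 4.802 = 2.551437… → 2.55

2.55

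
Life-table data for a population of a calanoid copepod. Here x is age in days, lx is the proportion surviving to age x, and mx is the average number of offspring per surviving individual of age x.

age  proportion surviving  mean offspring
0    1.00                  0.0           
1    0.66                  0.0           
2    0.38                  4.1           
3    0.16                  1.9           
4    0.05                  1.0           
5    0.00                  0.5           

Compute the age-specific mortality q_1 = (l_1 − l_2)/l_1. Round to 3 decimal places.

0.424

q_1 = (l_1 − l_2) / l_1 = (0.66 − 0.38) / 0.66
     = 0.28 / 0.66 = 0.424242… → 0.424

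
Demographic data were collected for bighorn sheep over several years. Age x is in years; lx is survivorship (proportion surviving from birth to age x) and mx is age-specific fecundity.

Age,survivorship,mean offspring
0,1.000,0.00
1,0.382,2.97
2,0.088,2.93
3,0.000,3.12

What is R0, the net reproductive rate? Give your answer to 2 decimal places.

1.39

lx·mx by age: 0, 1.13454, 0.25784, 0
R0 = Σ lx·mx = 1.39238 → 1.39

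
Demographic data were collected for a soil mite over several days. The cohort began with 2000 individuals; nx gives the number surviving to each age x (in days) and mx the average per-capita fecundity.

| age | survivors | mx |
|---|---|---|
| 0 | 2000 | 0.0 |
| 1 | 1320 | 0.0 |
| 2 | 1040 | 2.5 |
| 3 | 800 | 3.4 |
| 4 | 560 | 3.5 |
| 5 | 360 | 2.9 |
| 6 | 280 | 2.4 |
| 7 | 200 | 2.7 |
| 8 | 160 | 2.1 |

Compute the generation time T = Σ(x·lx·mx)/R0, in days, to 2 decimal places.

3.74

lx = nx/n0 = nx/2000: 1, 0.66, 0.52, 0.4, 0.28, 0.18, 0.14, 0.1, 0.08
lx·mx: 0, 0, 1.3, 1.36, 0.98, 0.522, 0.336, 0.27, 0.168 → R0 = 4.936
x·lx·mx: 0, 0, 2.6, 4.08, 3.92, 2.61, 2.016, 1.89, 1.344 → Σ = 18.46
T = 18.46 / 4.936 = 3.73987… → 3.74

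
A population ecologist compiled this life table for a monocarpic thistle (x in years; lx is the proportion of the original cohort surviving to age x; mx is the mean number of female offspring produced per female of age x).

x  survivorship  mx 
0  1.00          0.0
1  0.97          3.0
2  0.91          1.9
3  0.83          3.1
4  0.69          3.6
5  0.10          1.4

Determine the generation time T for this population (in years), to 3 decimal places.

2.514

lx·mx: 0, 2.91, 1.729, 2.573, 2.484, 0.14 → R0 = 9.836
x·lx·mx: 0, 2.91, 3.458, 7.719, 9.936, 0.7 → Σ = 24.723
T = 24.723 / 9.836 = 2.513522… → 2.514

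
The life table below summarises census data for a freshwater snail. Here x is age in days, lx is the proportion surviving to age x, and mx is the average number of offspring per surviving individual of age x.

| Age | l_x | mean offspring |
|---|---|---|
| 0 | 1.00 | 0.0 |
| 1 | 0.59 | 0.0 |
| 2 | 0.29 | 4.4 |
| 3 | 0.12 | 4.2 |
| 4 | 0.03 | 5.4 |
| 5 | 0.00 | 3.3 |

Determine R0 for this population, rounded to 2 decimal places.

lx·mx by age: 0, 0, 1.276, 0.504, 0.162, 0
R0 = Σ lx·mx = 1.942 → 1.94

1.94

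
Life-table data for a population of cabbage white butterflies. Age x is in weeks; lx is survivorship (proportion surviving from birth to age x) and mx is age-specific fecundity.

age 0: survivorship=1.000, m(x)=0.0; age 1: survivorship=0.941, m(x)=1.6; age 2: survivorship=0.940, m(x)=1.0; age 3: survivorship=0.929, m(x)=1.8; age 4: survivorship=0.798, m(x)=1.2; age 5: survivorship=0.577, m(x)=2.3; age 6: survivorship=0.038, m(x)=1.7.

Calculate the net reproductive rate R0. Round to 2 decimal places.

lx·mx by age: 0, 1.5056, 0.94, 1.6722, 0.9576, 1.3271, 0.0646
R0 = Σ lx·mx = 6.4671 → 6.47

6.47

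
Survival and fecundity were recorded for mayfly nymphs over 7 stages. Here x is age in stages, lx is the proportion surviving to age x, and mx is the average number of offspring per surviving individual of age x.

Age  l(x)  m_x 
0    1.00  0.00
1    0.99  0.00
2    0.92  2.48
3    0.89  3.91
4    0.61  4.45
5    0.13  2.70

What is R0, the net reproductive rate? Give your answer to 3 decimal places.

lx·mx by age: 0, 0, 2.2816, 3.4799, 2.7145, 0.351
R0 = Σ lx·mx = 8.827 → 8.827

8.827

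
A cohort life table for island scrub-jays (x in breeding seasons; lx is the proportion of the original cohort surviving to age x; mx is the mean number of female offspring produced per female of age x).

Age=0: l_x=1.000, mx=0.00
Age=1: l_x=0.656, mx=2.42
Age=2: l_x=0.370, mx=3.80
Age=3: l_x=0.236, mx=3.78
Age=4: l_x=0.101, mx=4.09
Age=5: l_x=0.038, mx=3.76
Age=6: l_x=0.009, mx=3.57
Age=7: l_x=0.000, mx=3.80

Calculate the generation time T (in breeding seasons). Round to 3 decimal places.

lx·mx: 0, 1.58752, 1.406, 0.89208, 0.41309, 0.14288, 0.03213, 0 → R0 = 4.4737
x·lx·mx: 0, 1.58752, 2.812, 2.67624, 1.65236, 0.7144, 0.19278, 0 → Σ = 9.6353
T = 9.6353 / 4.4737 = 2.153765… → 2.154

2.154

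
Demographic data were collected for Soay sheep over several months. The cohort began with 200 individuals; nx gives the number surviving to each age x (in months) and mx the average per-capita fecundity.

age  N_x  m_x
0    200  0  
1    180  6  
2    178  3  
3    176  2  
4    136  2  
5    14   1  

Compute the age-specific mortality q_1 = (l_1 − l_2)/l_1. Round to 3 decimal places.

lx = nx/n0 = nx/200: 1, 0.9, 0.89, 0.88, 0.68, 0.07
q_1 = (l_1 − l_2) / l_1 = (0.9 − 0.89) / 0.9
     = 0.01 / 0.9 = 0.011111… → 0.011

0.011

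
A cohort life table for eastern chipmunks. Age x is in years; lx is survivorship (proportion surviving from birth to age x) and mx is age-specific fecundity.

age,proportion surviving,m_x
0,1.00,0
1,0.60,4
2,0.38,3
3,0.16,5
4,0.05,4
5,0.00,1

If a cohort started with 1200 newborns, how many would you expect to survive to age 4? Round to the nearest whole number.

60

Expected survivors = N0 · l_4 = 1200 × 0.05 = 60 → 60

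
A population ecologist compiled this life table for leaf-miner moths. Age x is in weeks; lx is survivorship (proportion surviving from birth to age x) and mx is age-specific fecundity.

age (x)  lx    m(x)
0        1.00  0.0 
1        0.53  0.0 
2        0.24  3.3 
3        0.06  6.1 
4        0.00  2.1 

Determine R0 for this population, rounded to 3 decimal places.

1.158

lx·mx by age: 0, 0, 0.792, 0.366, 0
R0 = Σ lx·mx = 1.158 → 1.158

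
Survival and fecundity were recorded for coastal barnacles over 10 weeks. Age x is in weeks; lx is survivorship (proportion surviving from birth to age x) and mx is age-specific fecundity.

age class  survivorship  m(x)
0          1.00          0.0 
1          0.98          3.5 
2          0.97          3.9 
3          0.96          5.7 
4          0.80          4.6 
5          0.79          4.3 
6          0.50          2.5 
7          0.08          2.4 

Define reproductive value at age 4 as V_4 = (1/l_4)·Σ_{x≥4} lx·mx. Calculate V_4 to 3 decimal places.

lx·mx for x ≥ 4: 3.68, 3.397, 1.25, 0.192 → sum = 8.519
V_4 = 8.519 / l_4 = 8.519 / 0.8 = 10.64875 → 10.649

10.649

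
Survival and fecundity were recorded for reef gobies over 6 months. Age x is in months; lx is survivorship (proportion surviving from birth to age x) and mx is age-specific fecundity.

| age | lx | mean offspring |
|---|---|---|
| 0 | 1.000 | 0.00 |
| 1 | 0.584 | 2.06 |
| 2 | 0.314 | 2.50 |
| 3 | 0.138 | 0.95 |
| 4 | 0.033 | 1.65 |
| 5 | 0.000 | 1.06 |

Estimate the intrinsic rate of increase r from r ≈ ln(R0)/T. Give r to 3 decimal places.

0.499

R0 = Σ lx·mx = 0 + 1.20304 + 0.785 + 0.1311 + 0.05445 + 0 = 2.17359
Σ x·lx·mx = 3.38414; T = 3.38414/2.17359 = 1.55694…
r ≈ ln(R0)/T = ln(2.17359)/1.55694… = 0.49866… → 0.499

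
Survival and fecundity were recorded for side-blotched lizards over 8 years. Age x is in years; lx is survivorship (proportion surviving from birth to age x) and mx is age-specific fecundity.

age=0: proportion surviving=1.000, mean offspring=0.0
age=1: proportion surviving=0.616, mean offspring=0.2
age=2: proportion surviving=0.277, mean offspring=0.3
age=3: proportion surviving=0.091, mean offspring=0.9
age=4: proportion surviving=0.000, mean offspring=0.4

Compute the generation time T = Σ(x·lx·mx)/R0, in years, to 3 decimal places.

lx·mx: 0, 0.1232, 0.0831, 0.0819, 0 → R0 = 0.2882
x·lx·mx: 0, 0.1232, 0.1662, 0.2457, 0 → Σ = 0.5351
T = 0.5351 / 0.2882 = 1.856697… → 1.857

1.857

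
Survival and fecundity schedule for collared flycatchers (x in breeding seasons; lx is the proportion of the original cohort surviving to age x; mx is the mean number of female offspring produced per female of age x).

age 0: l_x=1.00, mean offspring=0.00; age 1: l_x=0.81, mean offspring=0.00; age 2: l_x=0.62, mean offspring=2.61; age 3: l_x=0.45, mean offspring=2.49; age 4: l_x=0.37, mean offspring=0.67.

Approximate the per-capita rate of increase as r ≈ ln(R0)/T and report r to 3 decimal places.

R0 = Σ lx·mx = 0 + 0 + 1.6182 + 1.1205 + 0.2479 = 2.9866
Σ x·lx·mx = 7.5895; T = 7.5895/2.9866 = 2.54118…
r ≈ ln(R0)/T = ln(2.9866)/2.54118… = 0.43056… → 0.431

0.431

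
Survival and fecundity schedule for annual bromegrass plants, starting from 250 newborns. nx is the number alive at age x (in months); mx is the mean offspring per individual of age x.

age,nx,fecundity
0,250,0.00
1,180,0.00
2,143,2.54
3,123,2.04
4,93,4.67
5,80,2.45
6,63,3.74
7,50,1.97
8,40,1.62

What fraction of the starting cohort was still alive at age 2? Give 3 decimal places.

0.572

l_2 = n_2/n_0 = 143/250 = 0.572 → 0.572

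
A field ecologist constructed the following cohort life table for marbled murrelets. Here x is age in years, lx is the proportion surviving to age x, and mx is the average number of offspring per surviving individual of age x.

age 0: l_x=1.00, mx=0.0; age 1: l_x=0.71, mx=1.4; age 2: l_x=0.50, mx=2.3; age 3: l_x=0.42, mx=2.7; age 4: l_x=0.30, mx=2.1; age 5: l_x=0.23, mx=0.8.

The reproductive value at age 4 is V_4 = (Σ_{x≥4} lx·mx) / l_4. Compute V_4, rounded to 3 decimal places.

2.713

lx·mx for x ≥ 4: 0.63, 0.184 → sum = 0.814
V_4 = 0.814 / l_4 = 0.814 / 0.3 = 2.713333… → 2.713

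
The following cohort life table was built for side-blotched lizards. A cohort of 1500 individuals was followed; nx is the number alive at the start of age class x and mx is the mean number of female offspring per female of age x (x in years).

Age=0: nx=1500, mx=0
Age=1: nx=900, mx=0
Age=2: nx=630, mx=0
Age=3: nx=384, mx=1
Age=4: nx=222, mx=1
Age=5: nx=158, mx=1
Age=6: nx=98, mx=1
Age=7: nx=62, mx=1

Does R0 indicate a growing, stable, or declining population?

declining

lx = nx/n0 = nx/1500: 1, 0.6, 0.42, 0.256, 0.148, 0.10533…, 0.06533…, 0.04133…
R0 = Σ lx·mx = 0 + 0 + 0 + 0.256 + 0.148 + 0.105333… + 0.065333… + 0.041333… = 0.616…
R0 < 1, so the population is declining.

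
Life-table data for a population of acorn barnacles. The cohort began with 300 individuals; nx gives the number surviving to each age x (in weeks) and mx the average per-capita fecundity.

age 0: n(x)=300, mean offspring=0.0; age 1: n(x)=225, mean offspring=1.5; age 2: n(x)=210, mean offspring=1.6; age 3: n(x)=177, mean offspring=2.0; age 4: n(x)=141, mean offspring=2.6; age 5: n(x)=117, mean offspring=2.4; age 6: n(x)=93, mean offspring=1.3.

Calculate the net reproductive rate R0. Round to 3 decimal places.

lx = nx/n0 = nx/300: 1, 0.75, 0.7, 0.59, 0.47, 0.39, 0.31
lx·mx by age: 0, 1.125, 1.12, 1.18, 1.222, 0.936, 0.403
R0 = Σ lx·mx = 5.986 → 5.986

5.986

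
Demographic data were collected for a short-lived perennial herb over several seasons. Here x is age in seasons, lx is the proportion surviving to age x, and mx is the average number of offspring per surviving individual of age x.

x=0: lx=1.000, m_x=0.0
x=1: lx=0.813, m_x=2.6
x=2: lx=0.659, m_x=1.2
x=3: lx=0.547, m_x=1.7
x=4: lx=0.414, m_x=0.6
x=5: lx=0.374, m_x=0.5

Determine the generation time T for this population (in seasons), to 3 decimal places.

lx·mx: 0, 2.1138, 0.7908, 0.9299, 0.2484, 0.187 → R0 = 4.2699
x·lx·mx: 0, 2.1138, 1.5816, 2.7897, 0.9936, 0.935 → Σ = 8.4137
T = 8.4137 / 4.2699 = 1.970468… → 1.970

1.970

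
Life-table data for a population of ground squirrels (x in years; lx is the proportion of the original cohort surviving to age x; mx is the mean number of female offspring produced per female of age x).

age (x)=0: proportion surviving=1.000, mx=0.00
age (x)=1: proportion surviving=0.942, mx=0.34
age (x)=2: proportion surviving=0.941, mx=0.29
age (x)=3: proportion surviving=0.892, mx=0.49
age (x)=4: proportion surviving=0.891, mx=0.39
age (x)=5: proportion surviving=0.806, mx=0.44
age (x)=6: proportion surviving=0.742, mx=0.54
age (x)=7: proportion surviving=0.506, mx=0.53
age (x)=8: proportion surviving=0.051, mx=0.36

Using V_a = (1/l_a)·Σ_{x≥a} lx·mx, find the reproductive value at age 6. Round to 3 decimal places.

0.926

lx·mx for x ≥ 6: 0.40068, 0.26818, 0.01836 → sum = 0.68722
V_6 = 0.68722 / l_6 = 0.68722 / 0.742 = 0.926173… → 0.926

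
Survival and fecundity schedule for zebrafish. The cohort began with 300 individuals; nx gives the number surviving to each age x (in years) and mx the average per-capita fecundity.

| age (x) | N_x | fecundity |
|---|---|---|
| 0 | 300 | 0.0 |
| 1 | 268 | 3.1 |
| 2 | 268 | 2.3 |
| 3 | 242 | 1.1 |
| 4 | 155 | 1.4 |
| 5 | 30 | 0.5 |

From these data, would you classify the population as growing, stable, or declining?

lx = nx/n0 = nx/300: 1, 0.89333…, 0.89333…, 0.80667…, 0.51667…, 0.1
R0 = Σ lx·mx = 0 + 2.769333… + 2.054667… + 0.887333… + 0.723333… + 0.05 = 6.484667…
R0 > 1, so the population is growing.

growing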